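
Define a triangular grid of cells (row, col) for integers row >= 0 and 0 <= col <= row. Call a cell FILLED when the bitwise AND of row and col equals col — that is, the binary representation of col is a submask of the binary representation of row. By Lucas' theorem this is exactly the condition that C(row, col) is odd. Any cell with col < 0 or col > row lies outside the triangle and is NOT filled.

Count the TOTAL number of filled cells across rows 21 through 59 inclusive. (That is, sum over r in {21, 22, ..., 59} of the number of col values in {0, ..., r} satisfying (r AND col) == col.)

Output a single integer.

r21=10101 pc3: +8 =8
r22=10110 pc3: +8 =16
r23=10111 pc4: +16 =32
r24=11000 pc2: +4 =36
r25=11001 pc3: +8 =44
r26=11010 pc3: +8 =52
r27=11011 pc4: +16 =68
r28=11100 pc3: +8 =76
r29=11101 pc4: +16 =92
r30=11110 pc4: +16 =108
r31=11111 pc5: +32 =140
r32=100000 pc1: +2 =142
r33=100001 pc2: +4 =146
r34=100010 pc2: +4 =150
r35=100011 pc3: +8 =158
r36=100100 pc2: +4 =162
r37=100101 pc3: +8 =170
r38=100110 pc3: +8 =178
r39=100111 pc4: +16 =194
r40=101000 pc2: +4 =198
r41=101001 pc3: +8 =206
r42=101010 pc3: +8 =214
r43=101011 pc4: +16 =230
r44=101100 pc3: +8 =238
r45=101101 pc4: +16 =254
r46=101110 pc4: +16 =270
r47=101111 pc5: +32 =302
r48=110000 pc2: +4 =306
r49=110001 pc3: +8 =314
r50=110010 pc3: +8 =322
r51=110011 pc4: +16 =338
r52=110100 pc3: +8 =346
r53=110101 pc4: +16 =362
r54=110110 pc4: +16 =378
r55=110111 pc5: +32 =410
r56=111000 pc3: +8 =418
r57=111001 pc4: +16 =434
r58=111010 pc4: +16 =450
r59=111011 pc5: +32 =482

Answer: 482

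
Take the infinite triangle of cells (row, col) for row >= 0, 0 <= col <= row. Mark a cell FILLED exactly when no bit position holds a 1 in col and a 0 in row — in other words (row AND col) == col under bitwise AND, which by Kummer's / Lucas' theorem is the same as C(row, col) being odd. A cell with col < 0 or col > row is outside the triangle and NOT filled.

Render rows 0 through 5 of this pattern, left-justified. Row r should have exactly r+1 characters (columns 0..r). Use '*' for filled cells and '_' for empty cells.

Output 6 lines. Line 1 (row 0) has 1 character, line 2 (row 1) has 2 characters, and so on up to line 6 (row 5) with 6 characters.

r0=0: *
r1=1: **
r2=10: *_*
r3=11: ****
r4=100: *___*
r5=101: **__**

Answer: *
**
*_*
****
*___*
**__**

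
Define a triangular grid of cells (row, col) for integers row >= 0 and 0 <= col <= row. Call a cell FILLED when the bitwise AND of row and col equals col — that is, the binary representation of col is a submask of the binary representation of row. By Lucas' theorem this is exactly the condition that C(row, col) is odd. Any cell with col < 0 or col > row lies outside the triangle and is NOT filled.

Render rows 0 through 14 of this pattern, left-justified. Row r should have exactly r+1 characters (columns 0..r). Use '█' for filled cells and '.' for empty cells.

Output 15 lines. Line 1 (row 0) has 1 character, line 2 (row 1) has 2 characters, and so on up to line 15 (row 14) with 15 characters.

r0=0: █
r1=1: ██
r2=10: █.█
r3=11: ████
r4=100: █...█
r5=101: ██..██
r6=110: █.█.█.█
r7=111: ████████
r8=1000: █.......█
r9=1001: ██......██
r10=1010: █.█.....█.█
r11=1011: ████....████
r12=1100: █...█...█...█
r13=1101: ██..██..██..██
r14=1110: █.█.█.█.█.█.█.█

Answer: █
██
█.█
████
█...█
██..██
█.█.█.█
████████
█.......█
██......██
█.█.....█.█
████....████
█...█...█...█
██..██..██..██
█.█.█.█.█.█.█.█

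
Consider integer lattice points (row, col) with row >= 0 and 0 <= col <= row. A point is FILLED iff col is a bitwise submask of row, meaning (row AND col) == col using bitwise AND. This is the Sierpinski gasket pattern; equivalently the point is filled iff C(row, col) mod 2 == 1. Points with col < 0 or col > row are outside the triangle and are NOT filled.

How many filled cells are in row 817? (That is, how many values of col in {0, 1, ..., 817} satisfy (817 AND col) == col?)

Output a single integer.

817 in binary = 1100110001
popcount(817) = number of 1-bits in 1100110001 = 5
A col c satisfies (817 AND c) == c iff every set bit of c is also set in 817; each of the 5 set bits of 817 can independently be on or off in c.
count = 2^5 = 32

Answer: 32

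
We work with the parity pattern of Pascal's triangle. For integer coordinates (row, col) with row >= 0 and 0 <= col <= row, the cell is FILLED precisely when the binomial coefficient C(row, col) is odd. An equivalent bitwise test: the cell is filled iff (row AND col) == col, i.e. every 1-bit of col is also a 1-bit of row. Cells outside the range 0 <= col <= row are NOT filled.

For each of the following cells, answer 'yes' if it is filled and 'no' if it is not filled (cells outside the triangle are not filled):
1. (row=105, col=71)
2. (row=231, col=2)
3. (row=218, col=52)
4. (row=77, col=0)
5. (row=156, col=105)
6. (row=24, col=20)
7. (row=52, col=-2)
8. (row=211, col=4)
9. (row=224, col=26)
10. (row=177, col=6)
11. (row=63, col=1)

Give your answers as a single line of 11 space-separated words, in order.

Answer: no yes no yes no no no no no no yes

Derivation:
(105,71): row=0b1101001, col=0b1000111, row AND col = 0b1000001 = 65; 65 != 71 -> empty
(231,2): row=0b11100111, col=0b10, row AND col = 0b10 = 2; 2 == 2 -> filled
(218,52): row=0b11011010, col=0b110100, row AND col = 0b10000 = 16; 16 != 52 -> empty
(77,0): row=0b1001101, col=0b0, row AND col = 0b0 = 0; 0 == 0 -> filled
(156,105): row=0b10011100, col=0b1101001, row AND col = 0b1000 = 8; 8 != 105 -> empty
(24,20): row=0b11000, col=0b10100, row AND col = 0b10000 = 16; 16 != 20 -> empty
(52,-2): col outside [0, 52] -> not filled
(211,4): row=0b11010011, col=0b100, row AND col = 0b0 = 0; 0 != 4 -> empty
(224,26): row=0b11100000, col=0b11010, row AND col = 0b0 = 0; 0 != 26 -> empty
(177,6): row=0b10110001, col=0b110, row AND col = 0b0 = 0; 0 != 6 -> empty
(63,1): row=0b111111, col=0b1, row AND col = 0b1 = 1; 1 == 1 -> filled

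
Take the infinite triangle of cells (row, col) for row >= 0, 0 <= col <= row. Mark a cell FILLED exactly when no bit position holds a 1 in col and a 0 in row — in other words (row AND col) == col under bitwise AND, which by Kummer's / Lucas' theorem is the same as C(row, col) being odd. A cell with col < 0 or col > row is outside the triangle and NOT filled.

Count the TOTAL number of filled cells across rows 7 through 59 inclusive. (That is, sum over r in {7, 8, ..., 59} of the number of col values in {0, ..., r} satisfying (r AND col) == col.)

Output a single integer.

Answer: 566

Derivation:
r7=111 pc3: +8 =8
r8=1000 pc1: +2 =10
r9=1001 pc2: +4 =14
r10=1010 pc2: +4 =18
r11=1011 pc3: +8 =26
r12=1100 pc2: +4 =30
r13=1101 pc3: +8 =38
r14=1110 pc3: +8 =46
r15=1111 pc4: +16 =62
r16=10000 pc1: +2 =64
r17=10001 pc2: +4 =68
r18=10010 pc2: +4 =72
r19=10011 pc3: +8 =80
r20=10100 pc2: +4 =84
r21=10101 pc3: +8 =92
r22=10110 pc3: +8 =100
r23=10111 pc4: +16 =116
r24=11000 pc2: +4 =120
r25=11001 pc3: +8 =128
r26=11010 pc3: +8 =136
r27=11011 pc4: +16 =152
r28=11100 pc3: +8 =160
r29=11101 pc4: +16 =176
r30=11110 pc4: +16 =192
r31=11111 pc5: +32 =224
r32=100000 pc1: +2 =226
r33=100001 pc2: +4 =230
r34=100010 pc2: +4 =234
r35=100011 pc3: +8 =242
r36=100100 pc2: +4 =246
r37=100101 pc3: +8 =254
r38=100110 pc3: +8 =262
r39=100111 pc4: +16 =278
r40=101000 pc2: +4 =282
r41=101001 pc3: +8 =290
r42=101010 pc3: +8 =298
r43=101011 pc4: +16 =314
r44=101100 pc3: +8 =322
r45=101101 pc4: +16 =338
r46=101110 pc4: +16 =354
r47=101111 pc5: +32 =386
r48=110000 pc2: +4 =390
r49=110001 pc3: +8 =398
r50=110010 pc3: +8 =406
r51=110011 pc4: +16 =422
r52=110100 pc3: +8 =430
r53=110101 pc4: +16 =446
r54=110110 pc4: +16 =462
r55=110111 pc5: +32 =494
r56=111000 pc3: +8 =502
r57=111001 pc4: +16 =518
r58=111010 pc4: +16 =534
r59=111011 pc5: +32 =566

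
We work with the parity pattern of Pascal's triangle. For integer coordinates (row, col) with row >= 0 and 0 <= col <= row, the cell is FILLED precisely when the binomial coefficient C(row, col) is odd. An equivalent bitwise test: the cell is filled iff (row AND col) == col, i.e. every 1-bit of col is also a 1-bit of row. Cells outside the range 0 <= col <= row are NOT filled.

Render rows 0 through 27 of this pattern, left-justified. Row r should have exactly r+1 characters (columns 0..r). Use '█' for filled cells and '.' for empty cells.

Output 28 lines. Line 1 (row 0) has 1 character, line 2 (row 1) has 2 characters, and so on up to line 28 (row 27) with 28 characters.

Answer: █
██
█.█
████
█...█
██..██
█.█.█.█
████████
█.......█
██......██
█.█.....█.█
████....████
█...█...█...█
██..██..██..██
█.█.█.█.█.█.█.█
████████████████
█...............█
██..............██
█.█.............█.█
████............████
█...█...........█...█
██..██..........██..██
█.█.█.█.........█.█.█.█
████████........████████
█.......█.......█.......█
██......██......██......██
█.█.....█.█.....█.█.....█.█
████....████....████....████

Derivation:
r0=0: █
r1=1: ██
r2=10: █.█
r3=11: ████
r4=100: █...█
r5=101: ██..██
r6=110: █.█.█.█
r7=111: ████████
r8=1000: █.......█
r9=1001: ██......██
r10=1010: █.█.....█.█
r11=1011: ████....████
r12=1100: █...█...█...█
r13=1101: ██..██..██..██
r14=1110: █.█.█.█.█.█.█.█
r15=1111: ████████████████
r16=10000: █...............█
r17=10001: ██..............██
r18=10010: █.█.............█.█
r19=10011: ████............████
r20=10100: █...█...........█...█
r21=10101: ██..██..........██..██
r22=10110: █.█.█.█.........█.█.█.█
r23=10111: ████████........████████
r24=11000: █.......█.......█.......█
r25=11001: ██......██......██......██
r26=11010: █.█.....█.█.....█.█.....█.█
r27=11011: ████....████....████....████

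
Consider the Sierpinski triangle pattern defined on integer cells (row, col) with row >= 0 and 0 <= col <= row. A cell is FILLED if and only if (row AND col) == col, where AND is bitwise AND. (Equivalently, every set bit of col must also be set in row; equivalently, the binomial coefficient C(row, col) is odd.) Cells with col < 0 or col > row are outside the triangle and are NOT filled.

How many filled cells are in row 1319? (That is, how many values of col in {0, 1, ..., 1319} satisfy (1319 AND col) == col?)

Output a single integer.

1319 in binary = 10100100111
popcount(1319) = number of 1-bits in 10100100111 = 6
A col c satisfies (1319 AND c) == c iff every set bit of c is also set in 1319; each of the 6 set bits of 1319 can independently be on or off in c.
count = 2^6 = 64

Answer: 64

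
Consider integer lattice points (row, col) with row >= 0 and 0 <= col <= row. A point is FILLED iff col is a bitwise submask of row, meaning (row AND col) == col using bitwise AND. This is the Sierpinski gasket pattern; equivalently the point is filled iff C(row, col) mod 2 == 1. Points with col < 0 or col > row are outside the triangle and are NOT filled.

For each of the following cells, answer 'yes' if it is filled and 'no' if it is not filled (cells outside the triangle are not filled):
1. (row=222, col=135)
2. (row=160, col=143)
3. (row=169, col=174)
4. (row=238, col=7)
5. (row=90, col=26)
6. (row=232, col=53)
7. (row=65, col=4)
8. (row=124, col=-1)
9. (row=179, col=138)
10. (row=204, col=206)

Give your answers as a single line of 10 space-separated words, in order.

(222,135): row=0b11011110, col=0b10000111, row AND col = 0b10000110 = 134; 134 != 135 -> empty
(160,143): row=0b10100000, col=0b10001111, row AND col = 0b10000000 = 128; 128 != 143 -> empty
(169,174): col outside [0, 169] -> not filled
(238,7): row=0b11101110, col=0b111, row AND col = 0b110 = 6; 6 != 7 -> empty
(90,26): row=0b1011010, col=0b11010, row AND col = 0b11010 = 26; 26 == 26 -> filled
(232,53): row=0b11101000, col=0b110101, row AND col = 0b100000 = 32; 32 != 53 -> empty
(65,4): row=0b1000001, col=0b100, row AND col = 0b0 = 0; 0 != 4 -> empty
(124,-1): col outside [0, 124] -> not filled
(179,138): row=0b10110011, col=0b10001010, row AND col = 0b10000010 = 130; 130 != 138 -> empty
(204,206): col outside [0, 204] -> not filled

Answer: no no no no yes no no no no no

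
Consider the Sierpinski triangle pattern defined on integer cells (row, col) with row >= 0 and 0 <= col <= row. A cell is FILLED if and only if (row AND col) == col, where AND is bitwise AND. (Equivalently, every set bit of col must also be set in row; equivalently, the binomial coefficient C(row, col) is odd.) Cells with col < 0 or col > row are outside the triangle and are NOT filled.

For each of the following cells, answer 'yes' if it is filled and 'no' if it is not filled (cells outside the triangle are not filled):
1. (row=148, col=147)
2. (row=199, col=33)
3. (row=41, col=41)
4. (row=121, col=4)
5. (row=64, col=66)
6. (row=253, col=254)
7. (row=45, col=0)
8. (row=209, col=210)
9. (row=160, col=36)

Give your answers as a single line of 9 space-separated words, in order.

(148,147): row=0b10010100, col=0b10010011, row AND col = 0b10010000 = 144; 144 != 147 -> empty
(199,33): row=0b11000111, col=0b100001, row AND col = 0b1 = 1; 1 != 33 -> empty
(41,41): row=0b101001, col=0b101001, row AND col = 0b101001 = 41; 41 == 41 -> filled
(121,4): row=0b1111001, col=0b100, row AND col = 0b0 = 0; 0 != 4 -> empty
(64,66): col outside [0, 64] -> not filled
(253,254): col outside [0, 253] -> not filled
(45,0): row=0b101101, col=0b0, row AND col = 0b0 = 0; 0 == 0 -> filled
(209,210): col outside [0, 209] -> not filled
(160,36): row=0b10100000, col=0b100100, row AND col = 0b100000 = 32; 32 != 36 -> empty

Answer: no no yes no no no yes no no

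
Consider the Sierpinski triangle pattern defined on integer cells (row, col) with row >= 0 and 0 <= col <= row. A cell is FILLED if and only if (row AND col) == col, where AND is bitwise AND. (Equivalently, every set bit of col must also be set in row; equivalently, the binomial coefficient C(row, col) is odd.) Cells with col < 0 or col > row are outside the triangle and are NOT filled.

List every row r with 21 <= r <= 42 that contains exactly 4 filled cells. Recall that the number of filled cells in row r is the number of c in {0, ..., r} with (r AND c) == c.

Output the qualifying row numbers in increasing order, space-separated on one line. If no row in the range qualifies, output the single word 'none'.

Row r has 2^popcount(r) filled cells, so we need popcount(r) = log2(4) = 2.
Scan r = 21..42 and keep those with exactly 2 one-bits:
r=21=10101 popcount=3 -> skip
r=22=10110 popcount=3 -> skip
r=23=10111 popcount=4 -> skip
r=24=11000 popcount=2 -> KEEP
r=25=11001 popcount=3 -> skip
r=26=11010 popcount=3 -> skip
r=27=11011 popcount=4 -> skip
r=28=11100 popcount=3 -> skip
r=29=11101 popcount=4 -> skip
r=30=11110 popcount=4 -> skip
r=31=11111 popcount=5 -> skip
r=32=100000 popcount=1 -> skip
r=33=100001 popcount=2 -> KEEP
r=34=100010 popcount=2 -> KEEP
r=35=100011 popcount=3 -> skip
r=36=100100 popcount=2 -> KEEP
r=37=100101 popcount=3 -> skip
r=38=100110 popcount=3 -> skip
r=39=100111 popcount=4 -> skip
r=40=101000 popcount=2 -> KEEP
r=41=101001 popcount=3 -> skip
r=42=101010 popcount=3 -> skip
Kept rows: 24 33 34 36 40

Answer: 24 33 34 36 40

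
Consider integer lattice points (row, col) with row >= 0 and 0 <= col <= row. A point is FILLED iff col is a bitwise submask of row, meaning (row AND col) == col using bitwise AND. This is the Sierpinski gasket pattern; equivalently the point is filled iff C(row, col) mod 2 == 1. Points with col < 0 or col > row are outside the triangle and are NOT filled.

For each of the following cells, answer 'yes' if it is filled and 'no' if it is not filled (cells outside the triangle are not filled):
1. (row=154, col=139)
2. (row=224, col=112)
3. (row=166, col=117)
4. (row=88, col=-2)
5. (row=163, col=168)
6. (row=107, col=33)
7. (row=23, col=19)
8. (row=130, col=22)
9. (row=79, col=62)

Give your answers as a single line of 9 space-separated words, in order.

Answer: no no no no no yes yes no no

Derivation:
(154,139): row=0b10011010, col=0b10001011, row AND col = 0b10001010 = 138; 138 != 139 -> empty
(224,112): row=0b11100000, col=0b1110000, row AND col = 0b1100000 = 96; 96 != 112 -> empty
(166,117): row=0b10100110, col=0b1110101, row AND col = 0b100100 = 36; 36 != 117 -> empty
(88,-2): col outside [0, 88] -> not filled
(163,168): col outside [0, 163] -> not filled
(107,33): row=0b1101011, col=0b100001, row AND col = 0b100001 = 33; 33 == 33 -> filled
(23,19): row=0b10111, col=0b10011, row AND col = 0b10011 = 19; 19 == 19 -> filled
(130,22): row=0b10000010, col=0b10110, row AND col = 0b10 = 2; 2 != 22 -> empty
(79,62): row=0b1001111, col=0b111110, row AND col = 0b1110 = 14; 14 != 62 -> empty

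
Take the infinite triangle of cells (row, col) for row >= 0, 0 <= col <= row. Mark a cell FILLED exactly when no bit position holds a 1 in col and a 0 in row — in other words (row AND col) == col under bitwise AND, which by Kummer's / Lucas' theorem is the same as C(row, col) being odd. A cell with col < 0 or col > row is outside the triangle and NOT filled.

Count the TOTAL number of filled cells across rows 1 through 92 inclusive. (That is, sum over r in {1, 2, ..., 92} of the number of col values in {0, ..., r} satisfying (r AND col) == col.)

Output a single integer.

r1=1 pc1: +2 =2
r2=10 pc1: +2 =4
r3=11 pc2: +4 =8
r4=100 pc1: +2 =10
r5=101 pc2: +4 =14
r6=110 pc2: +4 =18
r7=111 pc3: +8 =26
r8=1000 pc1: +2 =28
r9=1001 pc2: +4 =32
r10=1010 pc2: +4 =36
r11=1011 pc3: +8 =44
r12=1100 pc2: +4 =48
r13=1101 pc3: +8 =56
r14=1110 pc3: +8 =64
r15=1111 pc4: +16 =80
r16=10000 pc1: +2 =82
r17=10001 pc2: +4 =86
r18=10010 pc2: +4 =90
r19=10011 pc3: +8 =98
r20=10100 pc2: +4 =102
r21=10101 pc3: +8 =110
r22=10110 pc3: +8 =118
r23=10111 pc4: +16 =134
r24=11000 pc2: +4 =138
r25=11001 pc3: +8 =146
r26=11010 pc3: +8 =154
r27=11011 pc4: +16 =170
r28=11100 pc3: +8 =178
r29=11101 pc4: +16 =194
r30=11110 pc4: +16 =210
r31=11111 pc5: +32 =242
r32=100000 pc1: +2 =244
r33=100001 pc2: +4 =248
r34=100010 pc2: +4 =252
r35=100011 pc3: +8 =260
r36=100100 pc2: +4 =264
r37=100101 pc3: +8 =272
r38=100110 pc3: +8 =280
r39=100111 pc4: +16 =296
r40=101000 pc2: +4 =300
r41=101001 pc3: +8 =308
r42=101010 pc3: +8 =316
r43=101011 pc4: +16 =332
r44=101100 pc3: +8 =340
r45=101101 pc4: +16 =356
r46=101110 pc4: +16 =372
r47=101111 pc5: +32 =404
r48=110000 pc2: +4 =408
r49=110001 pc3: +8 =416
r50=110010 pc3: +8 =424
r51=110011 pc4: +16 =440
r52=110100 pc3: +8 =448
r53=110101 pc4: +16 =464
r54=110110 pc4: +16 =480
r55=110111 pc5: +32 =512
r56=111000 pc3: +8 =520
r57=111001 pc4: +16 =536
r58=111010 pc4: +16 =552
r59=111011 pc5: +32 =584
r60=111100 pc4: +16 =600
r61=111101 pc5: +32 =632
r62=111110 pc5: +32 =664
r63=111111 pc6: +64 =728
r64=1000000 pc1: +2 =730
r65=1000001 pc2: +4 =734
r66=1000010 pc2: +4 =738
r67=1000011 pc3: +8 =746
r68=1000100 pc2: +4 =750
r69=1000101 pc3: +8 =758
r70=1000110 pc3: +8 =766
r71=1000111 pc4: +16 =782
r72=1001000 pc2: +4 =786
r73=1001001 pc3: +8 =794
r74=1001010 pc3: +8 =802
r75=1001011 pc4: +16 =818
r76=1001100 pc3: +8 =826
r77=1001101 pc4: +16 =842
r78=1001110 pc4: +16 =858
r79=1001111 pc5: +32 =890
r80=1010000 pc2: +4 =894
r81=1010001 pc3: +8 =902
r82=1010010 pc3: +8 =910
r83=1010011 pc4: +16 =926
r84=1010100 pc3: +8 =934
r85=1010101 pc4: +16 =950
r86=1010110 pc4: +16 =966
r87=1010111 pc5: +32 =998
r88=1011000 pc3: +8 =1006
r89=1011001 pc4: +16 =1022
r90=1011010 pc4: +16 =1038
r91=1011011 pc5: +32 =1070
r92=1011100 pc4: +16 =1086

Answer: 1086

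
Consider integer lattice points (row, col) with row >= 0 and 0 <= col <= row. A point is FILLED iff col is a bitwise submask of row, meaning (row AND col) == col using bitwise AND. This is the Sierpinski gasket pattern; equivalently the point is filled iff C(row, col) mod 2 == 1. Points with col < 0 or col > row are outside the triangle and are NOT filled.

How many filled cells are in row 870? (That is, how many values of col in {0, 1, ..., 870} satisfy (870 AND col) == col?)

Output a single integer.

870 in binary = 1101100110
popcount(870) = number of 1-bits in 1101100110 = 6
A col c satisfies (870 AND c) == c iff every set bit of c is also set in 870; each of the 6 set bits of 870 can independently be on or off in c.
count = 2^6 = 64

Answer: 64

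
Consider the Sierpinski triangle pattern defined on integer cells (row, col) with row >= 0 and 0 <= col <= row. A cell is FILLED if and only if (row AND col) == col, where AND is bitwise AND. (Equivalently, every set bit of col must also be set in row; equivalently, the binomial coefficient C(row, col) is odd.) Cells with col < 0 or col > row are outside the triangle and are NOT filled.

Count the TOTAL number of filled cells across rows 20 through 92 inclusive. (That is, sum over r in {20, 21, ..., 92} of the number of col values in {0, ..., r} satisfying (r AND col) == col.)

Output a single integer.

r20=10100 pc2: +4 =4
r21=10101 pc3: +8 =12
r22=10110 pc3: +8 =20
r23=10111 pc4: +16 =36
r24=11000 pc2: +4 =40
r25=11001 pc3: +8 =48
r26=11010 pc3: +8 =56
r27=11011 pc4: +16 =72
r28=11100 pc3: +8 =80
r29=11101 pc4: +16 =96
r30=11110 pc4: +16 =112
r31=11111 pc5: +32 =144
r32=100000 pc1: +2 =146
r33=100001 pc2: +4 =150
r34=100010 pc2: +4 =154
r35=100011 pc3: +8 =162
r36=100100 pc2: +4 =166
r37=100101 pc3: +8 =174
r38=100110 pc3: +8 =182
r39=100111 pc4: +16 =198
r40=101000 pc2: +4 =202
r41=101001 pc3: +8 =210
r42=101010 pc3: +8 =218
r43=101011 pc4: +16 =234
r44=101100 pc3: +8 =242
r45=101101 pc4: +16 =258
r46=101110 pc4: +16 =274
r47=101111 pc5: +32 =306
r48=110000 pc2: +4 =310
r49=110001 pc3: +8 =318
r50=110010 pc3: +8 =326
r51=110011 pc4: +16 =342
r52=110100 pc3: +8 =350
r53=110101 pc4: +16 =366
r54=110110 pc4: +16 =382
r55=110111 pc5: +32 =414
r56=111000 pc3: +8 =422
r57=111001 pc4: +16 =438
r58=111010 pc4: +16 =454
r59=111011 pc5: +32 =486
r60=111100 pc4: +16 =502
r61=111101 pc5: +32 =534
r62=111110 pc5: +32 =566
r63=111111 pc6: +64 =630
r64=1000000 pc1: +2 =632
r65=1000001 pc2: +4 =636
r66=1000010 pc2: +4 =640
r67=1000011 pc3: +8 =648
r68=1000100 pc2: +4 =652
r69=1000101 pc3: +8 =660
r70=1000110 pc3: +8 =668
r71=1000111 pc4: +16 =684
r72=1001000 pc2: +4 =688
r73=1001001 pc3: +8 =696
r74=1001010 pc3: +8 =704
r75=1001011 pc4: +16 =720
r76=1001100 pc3: +8 =728
r77=1001101 pc4: +16 =744
r78=1001110 pc4: +16 =760
r79=1001111 pc5: +32 =792
r80=1010000 pc2: +4 =796
r81=1010001 pc3: +8 =804
r82=1010010 pc3: +8 =812
r83=1010011 pc4: +16 =828
r84=1010100 pc3: +8 =836
r85=1010101 pc4: +16 =852
r86=1010110 pc4: +16 =868
r87=1010111 pc5: +32 =900
r88=1011000 pc3: +8 =908
r89=1011001 pc4: +16 =924
r90=1011010 pc4: +16 =940
r91=1011011 pc5: +32 =972
r92=1011100 pc4: +16 =988

Answer: 988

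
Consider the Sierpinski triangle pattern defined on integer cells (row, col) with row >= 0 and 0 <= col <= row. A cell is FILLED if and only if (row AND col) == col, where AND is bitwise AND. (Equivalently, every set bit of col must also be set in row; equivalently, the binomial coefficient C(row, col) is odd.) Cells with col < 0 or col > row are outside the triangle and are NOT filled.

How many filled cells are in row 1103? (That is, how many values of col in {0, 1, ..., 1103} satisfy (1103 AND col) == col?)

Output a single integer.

Answer: 64

Derivation:
1103 in binary = 10001001111
popcount(1103) = number of 1-bits in 10001001111 = 6
A col c satisfies (1103 AND c) == c iff every set bit of c is also set in 1103; each of the 6 set bits of 1103 can independently be on or off in c.
count = 2^6 = 64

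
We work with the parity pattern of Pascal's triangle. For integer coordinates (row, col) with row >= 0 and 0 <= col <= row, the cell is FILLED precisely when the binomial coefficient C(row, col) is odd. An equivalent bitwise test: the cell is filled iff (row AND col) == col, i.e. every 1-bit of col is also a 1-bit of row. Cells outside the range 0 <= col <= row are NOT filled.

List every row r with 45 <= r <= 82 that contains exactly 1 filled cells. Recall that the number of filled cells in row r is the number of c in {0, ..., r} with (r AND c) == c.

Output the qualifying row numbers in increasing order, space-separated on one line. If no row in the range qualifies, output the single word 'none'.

Answer: none

Derivation:
Row r has 2^popcount(r) filled cells, so we need popcount(r) = log2(1) = 0.
Scan r = 45..82 and keep those with exactly 0 one-bits:
r=45=101101 popcount=4 -> skip
r=46=101110 popcount=4 -> skip
r=47=101111 popcount=5 -> skip
r=48=110000 popcount=2 -> skip
r=49=110001 popcount=3 -> skip
r=50=110010 popcount=3 -> skip
r=51=110011 popcount=4 -> skip
r=52=110100 popcount=3 -> skip
r=53=110101 popcount=4 -> skip
r=54=110110 popcount=4 -> skip
r=55=110111 popcount=5 -> skip
r=56=111000 popcount=3 -> skip
r=57=111001 popcount=4 -> skip
r=58=111010 popcount=4 -> skip
r=59=111011 popcount=5 -> skip
r=60=111100 popcount=4 -> skip
r=61=111101 popcount=5 -> skip
r=62=111110 popcount=5 -> skip
r=63=111111 popcount=6 -> skip
r=64=1000000 popcount=1 -> skip
r=65=1000001 popcount=2 -> skip
r=66=1000010 popcount=2 -> skip
r=67=1000011 popcount=3 -> skip
r=68=1000100 popcount=2 -> skip
r=69=1000101 popcount=3 -> skip
r=70=1000110 popcount=3 -> skip
r=71=1000111 popcount=4 -> skip
r=72=1001000 popcount=2 -> skip
r=73=1001001 popcount=3 -> skip
r=74=1001010 popcount=3 -> skip
r=75=1001011 popcount=4 -> skip
r=76=1001100 popcount=3 -> skip
r=77=1001101 popcount=4 -> skip
r=78=1001110 popcount=4 -> skip
r=79=1001111 popcount=5 -> skip
r=80=1010000 popcount=2 -> skip
r=81=1010001 popcount=3 -> skip
r=82=1010010 popcount=3 -> skip
Kept rows: none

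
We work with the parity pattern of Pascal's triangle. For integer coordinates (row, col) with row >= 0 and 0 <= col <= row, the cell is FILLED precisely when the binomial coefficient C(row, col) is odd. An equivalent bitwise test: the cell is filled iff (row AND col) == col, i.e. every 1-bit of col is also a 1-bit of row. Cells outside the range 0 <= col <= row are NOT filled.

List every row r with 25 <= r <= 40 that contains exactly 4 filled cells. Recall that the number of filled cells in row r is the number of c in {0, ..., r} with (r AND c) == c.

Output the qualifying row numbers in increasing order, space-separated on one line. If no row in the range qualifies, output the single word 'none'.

Row r has 2^popcount(r) filled cells, so we need popcount(r) = log2(4) = 2.
Scan r = 25..40 and keep those with exactly 2 one-bits:
r=25=11001 popcount=3 -> skip
r=26=11010 popcount=3 -> skip
r=27=11011 popcount=4 -> skip
r=28=11100 popcount=3 -> skip
r=29=11101 popcount=4 -> skip
r=30=11110 popcount=4 -> skip
r=31=11111 popcount=5 -> skip
r=32=100000 popcount=1 -> skip
r=33=100001 popcount=2 -> KEEP
r=34=100010 popcount=2 -> KEEP
r=35=100011 popcount=3 -> skip
r=36=100100 popcount=2 -> KEEP
r=37=100101 popcount=3 -> skip
r=38=100110 popcount=3 -> skip
r=39=100111 popcount=4 -> skip
r=40=101000 popcount=2 -> KEEP
Kept rows: 33 34 36 40

Answer: 33 34 36 40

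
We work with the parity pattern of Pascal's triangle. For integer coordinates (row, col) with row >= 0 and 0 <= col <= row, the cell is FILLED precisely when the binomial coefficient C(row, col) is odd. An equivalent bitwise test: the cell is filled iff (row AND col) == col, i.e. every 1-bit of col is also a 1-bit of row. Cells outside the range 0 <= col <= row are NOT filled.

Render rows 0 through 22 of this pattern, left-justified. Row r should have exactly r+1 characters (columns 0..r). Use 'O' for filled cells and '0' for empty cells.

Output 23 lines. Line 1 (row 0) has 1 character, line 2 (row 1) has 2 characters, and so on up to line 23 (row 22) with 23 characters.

r0=0: O
r1=1: OO
r2=10: O0O
r3=11: OOOO
r4=100: O000O
r5=101: OO00OO
r6=110: O0O0O0O
r7=111: OOOOOOOO
r8=1000: O0000000O
r9=1001: OO000000OO
r10=1010: O0O00000O0O
r11=1011: OOOO0000OOOO
r12=1100: O000O000O000O
r13=1101: OO00OO00OO00OO
r14=1110: O0O0O0O0O0O0O0O
r15=1111: OOOOOOOOOOOOOOOO
r16=10000: O000000000000000O
r17=10001: OO00000000000000OO
r18=10010: O0O0000000000000O0O
r19=10011: OOOO000000000000OOOO
r20=10100: O000O00000000000O000O
r21=10101: OO00OO0000000000OO00OO
r22=10110: O0O0O0O000000000O0O0O0O

Answer: O
OO
O0O
OOOO
O000O
OO00OO
O0O0O0O
OOOOOOOO
O0000000O
OO000000OO
O0O00000O0O
OOOO0000OOOO
O000O000O000O
OO00OO00OO00OO
O0O0O0O0O0O0O0O
OOOOOOOOOOOOOOOO
O000000000000000O
OO00000000000000OO
O0O0000000000000O0O
OOOO000000000000OOOO
O000O00000000000O000O
OO00OO0000000000OO00OO
O0O0O0O000000000O0O0O0O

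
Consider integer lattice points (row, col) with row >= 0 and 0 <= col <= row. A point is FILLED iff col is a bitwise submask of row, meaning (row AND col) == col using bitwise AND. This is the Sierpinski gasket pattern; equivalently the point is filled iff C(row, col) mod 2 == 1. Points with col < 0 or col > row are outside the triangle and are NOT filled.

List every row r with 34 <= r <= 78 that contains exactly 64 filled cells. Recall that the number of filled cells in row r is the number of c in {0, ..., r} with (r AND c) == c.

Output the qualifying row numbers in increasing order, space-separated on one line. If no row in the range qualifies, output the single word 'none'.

Answer: 63

Derivation:
Row r has 2^popcount(r) filled cells, so we need popcount(r) = log2(64) = 6.
Scan r = 34..78 and keep those with exactly 6 one-bits:
r=34=100010 popcount=2 -> skip
r=35=100011 popcount=3 -> skip
r=36=100100 popcount=2 -> skip
r=37=100101 popcount=3 -> skip
r=38=100110 popcount=3 -> skip
r=39=100111 popcount=4 -> skip
r=40=101000 popcount=2 -> skip
r=41=101001 popcount=3 -> skip
r=42=101010 popcount=3 -> skip
r=43=101011 popcount=4 -> skip
r=44=101100 popcount=3 -> skip
r=45=101101 popcount=4 -> skip
r=46=101110 popcount=4 -> skip
r=47=101111 popcount=5 -> skip
r=48=110000 popcount=2 -> skip
r=49=110001 popcount=3 -> skip
r=50=110010 popcount=3 -> skip
r=51=110011 popcount=4 -> skip
r=52=110100 popcount=3 -> skip
r=53=110101 popcount=4 -> skip
r=54=110110 popcount=4 -> skip
r=55=110111 popcount=5 -> skip
r=56=111000 popcount=3 -> skip
r=57=111001 popcount=4 -> skip
r=58=111010 popcount=4 -> skip
r=59=111011 popcount=5 -> skip
r=60=111100 popcount=4 -> skip
r=61=111101 popcount=5 -> skip
r=62=111110 popcount=5 -> skip
r=63=111111 popcount=6 -> KEEP
r=64=1000000 popcount=1 -> skip
r=65=1000001 popcount=2 -> skip
r=66=1000010 popcount=2 -> skip
r=67=1000011 popcount=3 -> skip
r=68=1000100 popcount=2 -> skip
r=69=1000101 popcount=3 -> skip
r=70=1000110 popcount=3 -> skip
r=71=1000111 popcount=4 -> skip
r=72=1001000 popcount=2 -> skip
r=73=1001001 popcount=3 -> skip
r=74=1001010 popcount=3 -> skip
r=75=1001011 popcount=4 -> skip
r=76=1001100 popcount=3 -> skip
r=77=1001101 popcount=4 -> skip
r=78=1001110 popcount=4 -> skip
Kept rows: 63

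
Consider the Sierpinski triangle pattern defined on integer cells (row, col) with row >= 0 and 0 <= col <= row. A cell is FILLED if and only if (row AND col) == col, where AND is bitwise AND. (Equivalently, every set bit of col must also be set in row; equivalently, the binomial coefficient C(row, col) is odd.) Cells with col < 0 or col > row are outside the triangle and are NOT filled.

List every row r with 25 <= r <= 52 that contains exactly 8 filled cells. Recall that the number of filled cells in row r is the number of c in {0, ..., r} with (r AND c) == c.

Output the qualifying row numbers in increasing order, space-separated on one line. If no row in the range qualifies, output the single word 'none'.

Row r has 2^popcount(r) filled cells, so we need popcount(r) = log2(8) = 3.
Scan r = 25..52 and keep those with exactly 3 one-bits:
r=25=11001 popcount=3 -> KEEP
r=26=11010 popcount=3 -> KEEP
r=27=11011 popcount=4 -> skip
r=28=11100 popcount=3 -> KEEP
r=29=11101 popcount=4 -> skip
r=30=11110 popcount=4 -> skip
r=31=11111 popcount=5 -> skip
r=32=100000 popcount=1 -> skip
r=33=100001 popcount=2 -> skip
r=34=100010 popcount=2 -> skip
r=35=100011 popcount=3 -> KEEP
r=36=100100 popcount=2 -> skip
r=37=100101 popcount=3 -> KEEP
r=38=100110 popcount=3 -> KEEP
r=39=100111 popcount=4 -> skip
r=40=101000 popcount=2 -> skip
r=41=101001 popcount=3 -> KEEP
r=42=101010 popcount=3 -> KEEP
r=43=101011 popcount=4 -> skip
r=44=101100 popcount=3 -> KEEP
r=45=101101 popcount=4 -> skip
r=46=101110 popcount=4 -> skip
r=47=101111 popcount=5 -> skip
r=48=110000 popcount=2 -> skip
r=49=110001 popcount=3 -> KEEP
r=50=110010 popcount=3 -> KEEP
r=51=110011 popcount=4 -> skip
r=52=110100 popcount=3 -> KEEP
Kept rows: 25 26 28 35 37 38 41 42 44 49 50 52

Answer: 25 26 28 35 37 38 41 42 44 49 50 52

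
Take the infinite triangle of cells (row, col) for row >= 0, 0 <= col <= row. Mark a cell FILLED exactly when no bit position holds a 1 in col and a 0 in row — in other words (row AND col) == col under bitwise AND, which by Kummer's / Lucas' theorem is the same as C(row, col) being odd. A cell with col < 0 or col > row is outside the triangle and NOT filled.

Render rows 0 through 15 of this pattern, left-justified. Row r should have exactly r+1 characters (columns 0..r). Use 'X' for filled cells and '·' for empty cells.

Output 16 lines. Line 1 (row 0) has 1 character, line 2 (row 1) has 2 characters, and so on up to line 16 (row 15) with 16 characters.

r0=0: X
r1=1: XX
r2=10: X·X
r3=11: XXXX
r4=100: X···X
r5=101: XX··XX
r6=110: X·X·X·X
r7=111: XXXXXXXX
r8=1000: X·······X
r9=1001: XX······XX
r10=1010: X·X·····X·X
r11=1011: XXXX····XXXX
r12=1100: X···X···X···X
r13=1101: XX··XX··XX··XX
r14=1110: X·X·X·X·X·X·X·X
r15=1111: XXXXXXXXXXXXXXXX

Answer: X
XX
X·X
XXXX
X···X
XX··XX
X·X·X·X
XXXXXXXX
X·······X
XX······XX
X·X·····X·X
XXXX····XXXX
X···X···X···X
XX··XX··XX··XX
X·X·X·X·X·X·X·X
XXXXXXXXXXXXXXXX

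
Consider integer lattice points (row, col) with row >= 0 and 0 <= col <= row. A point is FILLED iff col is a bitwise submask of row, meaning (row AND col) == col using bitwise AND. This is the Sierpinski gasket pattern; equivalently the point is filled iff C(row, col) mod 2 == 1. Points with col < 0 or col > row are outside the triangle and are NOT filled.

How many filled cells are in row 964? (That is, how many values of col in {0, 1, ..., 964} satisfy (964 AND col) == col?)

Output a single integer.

Answer: 32

Derivation:
964 in binary = 1111000100
popcount(964) = number of 1-bits in 1111000100 = 5
A col c satisfies (964 AND c) == c iff every set bit of c is also set in 964; each of the 5 set bits of 964 can independently be on or off in c.
count = 2^5 = 32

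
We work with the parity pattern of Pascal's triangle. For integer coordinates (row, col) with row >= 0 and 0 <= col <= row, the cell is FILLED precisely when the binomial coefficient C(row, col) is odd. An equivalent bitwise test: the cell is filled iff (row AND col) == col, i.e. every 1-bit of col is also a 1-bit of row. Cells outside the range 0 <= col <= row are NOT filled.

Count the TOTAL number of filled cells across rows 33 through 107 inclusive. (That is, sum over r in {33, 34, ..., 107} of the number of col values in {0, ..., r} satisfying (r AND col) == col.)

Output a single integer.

r33=100001 pc2: +4 =4
r34=100010 pc2: +4 =8
r35=100011 pc3: +8 =16
r36=100100 pc2: +4 =20
r37=100101 pc3: +8 =28
r38=100110 pc3: +8 =36
r39=100111 pc4: +16 =52
r40=101000 pc2: +4 =56
r41=101001 pc3: +8 =64
r42=101010 pc3: +8 =72
r43=101011 pc4: +16 =88
r44=101100 pc3: +8 =96
r45=101101 pc4: +16 =112
r46=101110 pc4: +16 =128
r47=101111 pc5: +32 =160
r48=110000 pc2: +4 =164
r49=110001 pc3: +8 =172
r50=110010 pc3: +8 =180
r51=110011 pc4: +16 =196
r52=110100 pc3: +8 =204
r53=110101 pc4: +16 =220
r54=110110 pc4: +16 =236
r55=110111 pc5: +32 =268
r56=111000 pc3: +8 =276
r57=111001 pc4: +16 =292
r58=111010 pc4: +16 =308
r59=111011 pc5: +32 =340
r60=111100 pc4: +16 =356
r61=111101 pc5: +32 =388
r62=111110 pc5: +32 =420
r63=111111 pc6: +64 =484
r64=1000000 pc1: +2 =486
r65=1000001 pc2: +4 =490
r66=1000010 pc2: +4 =494
r67=1000011 pc3: +8 =502
r68=1000100 pc2: +4 =506
r69=1000101 pc3: +8 =514
r70=1000110 pc3: +8 =522
r71=1000111 pc4: +16 =538
r72=1001000 pc2: +4 =542
r73=1001001 pc3: +8 =550
r74=1001010 pc3: +8 =558
r75=1001011 pc4: +16 =574
r76=1001100 pc3: +8 =582
r77=1001101 pc4: +16 =598
r78=1001110 pc4: +16 =614
r79=1001111 pc5: +32 =646
r80=1010000 pc2: +4 =650
r81=1010001 pc3: +8 =658
r82=1010010 pc3: +8 =666
r83=1010011 pc4: +16 =682
r84=1010100 pc3: +8 =690
r85=1010101 pc4: +16 =706
r86=1010110 pc4: +16 =722
r87=1010111 pc5: +32 =754
r88=1011000 pc3: +8 =762
r89=1011001 pc4: +16 =778
r90=1011010 pc4: +16 =794
r91=1011011 pc5: +32 =826
r92=1011100 pc4: +16 =842
r93=1011101 pc5: +32 =874
r94=1011110 pc5: +32 =906
r95=1011111 pc6: +64 =970
r96=1100000 pc2: +4 =974
r97=1100001 pc3: +8 =982
r98=1100010 pc3: +8 =990
r99=1100011 pc4: +16 =1006
r100=1100100 pc3: +8 =1014
r101=1100101 pc4: +16 =1030
r102=1100110 pc4: +16 =1046
r103=1100111 pc5: +32 =1078
r104=1101000 pc3: +8 =1086
r105=1101001 pc4: +16 =1102
r106=1101010 pc4: +16 =1118
r107=1101011 pc5: +32 =1150

Answer: 1150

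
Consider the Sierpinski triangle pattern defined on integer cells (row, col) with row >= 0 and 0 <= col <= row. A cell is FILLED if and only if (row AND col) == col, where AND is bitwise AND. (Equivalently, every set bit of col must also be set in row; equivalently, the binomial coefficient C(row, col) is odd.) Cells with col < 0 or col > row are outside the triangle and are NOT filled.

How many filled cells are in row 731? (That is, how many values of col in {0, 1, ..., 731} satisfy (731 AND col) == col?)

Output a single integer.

731 in binary = 1011011011
popcount(731) = number of 1-bits in 1011011011 = 7
A col c satisfies (731 AND c) == c iff every set bit of c is also set in 731; each of the 7 set bits of 731 can independently be on or off in c.
count = 2^7 = 128

Answer: 128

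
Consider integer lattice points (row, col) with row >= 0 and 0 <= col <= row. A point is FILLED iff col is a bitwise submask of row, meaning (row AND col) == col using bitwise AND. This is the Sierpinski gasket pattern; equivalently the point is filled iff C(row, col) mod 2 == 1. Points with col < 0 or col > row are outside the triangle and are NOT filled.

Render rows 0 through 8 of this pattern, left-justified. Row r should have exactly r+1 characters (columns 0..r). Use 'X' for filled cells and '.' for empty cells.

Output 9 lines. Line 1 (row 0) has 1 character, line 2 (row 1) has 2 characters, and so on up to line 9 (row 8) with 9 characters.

r0=0: X
r1=1: XX
r2=10: X.X
r3=11: XXXX
r4=100: X...X
r5=101: XX..XX
r6=110: X.X.X.X
r7=111: XXXXXXXX
r8=1000: X.......X

Answer: X
XX
X.X
XXXX
X...X
XX..XX
X.X.X.X
XXXXXXXX
X.......X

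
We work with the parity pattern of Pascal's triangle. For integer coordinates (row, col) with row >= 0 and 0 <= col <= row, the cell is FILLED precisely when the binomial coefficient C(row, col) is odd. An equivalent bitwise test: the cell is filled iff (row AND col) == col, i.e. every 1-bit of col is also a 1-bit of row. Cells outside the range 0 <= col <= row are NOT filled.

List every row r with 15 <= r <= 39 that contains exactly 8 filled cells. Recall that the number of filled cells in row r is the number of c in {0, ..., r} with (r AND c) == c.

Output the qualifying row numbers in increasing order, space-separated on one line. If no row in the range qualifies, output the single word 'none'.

Answer: 19 21 22 25 26 28 35 37 38

Derivation:
Row r has 2^popcount(r) filled cells, so we need popcount(r) = log2(8) = 3.
Scan r = 15..39 and keep those with exactly 3 one-bits:
r=15=1111 popcount=4 -> skip
r=16=10000 popcount=1 -> skip
r=17=10001 popcount=2 -> skip
r=18=10010 popcount=2 -> skip
r=19=10011 popcount=3 -> KEEP
r=20=10100 popcount=2 -> skip
r=21=10101 popcount=3 -> KEEP
r=22=10110 popcount=3 -> KEEP
r=23=10111 popcount=4 -> skip
r=24=11000 popcount=2 -> skip
r=25=11001 popcount=3 -> KEEP
r=26=11010 popcount=3 -> KEEP
r=27=11011 popcount=4 -> skip
r=28=11100 popcount=3 -> KEEP
r=29=11101 popcount=4 -> skip
r=30=11110 popcount=4 -> skip
r=31=11111 popcount=5 -> skip
r=32=100000 popcount=1 -> skip
r=33=100001 popcount=2 -> skip
r=34=100010 popcount=2 -> skip
r=35=100011 popcount=3 -> KEEP
r=36=100100 popcount=2 -> skip
r=37=100101 popcount=3 -> KEEP
r=38=100110 popcount=3 -> KEEP
r=39=100111 popcount=4 -> skip
Kept rows: 19 21 22 25 26 28 35 37 38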